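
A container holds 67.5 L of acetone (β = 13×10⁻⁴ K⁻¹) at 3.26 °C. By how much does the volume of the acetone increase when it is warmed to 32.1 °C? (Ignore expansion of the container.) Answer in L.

|ΔT| = |32.1 − 3.26| = 28.84 K
ΔV = βV₀ΔT = (13×10⁻⁴)(67.5)(28.84) = 2.53 L

ΔV = 2.53 L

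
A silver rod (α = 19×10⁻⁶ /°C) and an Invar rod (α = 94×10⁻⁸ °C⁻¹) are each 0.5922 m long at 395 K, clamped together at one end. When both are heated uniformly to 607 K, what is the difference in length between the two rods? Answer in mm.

2.27 mm

ΔT = 212 K
silver: ΔL = 19×10⁻⁶ × 0.5922 m × 212 = 2.3854×10⁻³ m = 2.3854 mm
Invar: ΔL = 94×10⁻⁸ × 0.5922 m × 212 = 1.1801×10⁻⁴ m = 0.11801 mm
difference = 2.3854 − 0.11801 = 2.26739 mm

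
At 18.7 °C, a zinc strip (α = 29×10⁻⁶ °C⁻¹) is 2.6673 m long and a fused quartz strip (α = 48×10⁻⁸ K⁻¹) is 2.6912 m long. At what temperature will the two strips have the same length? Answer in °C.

T = 332.9 °C

Equal length when α₁L₁ΔT − α₂L₂ΔT = L₂ − L₁ = 2.39×10⁻² m
α₁L₁ = 7.73517×10⁻⁵, α₂L₂ = 1.291776×10⁻⁶ → Δ(αL) = 7.6059924×10⁻⁵ m/K
ΔT = 2.39×10⁻² / 7.6059924×10⁻⁵ = 314.226 K, so T = 18.7 + 314.226 = 332.926 °C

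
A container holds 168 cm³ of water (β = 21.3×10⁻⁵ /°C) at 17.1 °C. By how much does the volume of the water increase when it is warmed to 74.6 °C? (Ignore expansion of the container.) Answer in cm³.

ΔV = 2.06 cm³

|ΔT| = |74.6 − 17.1| = 57.5 K
ΔV = βV₀ΔT = (21.3×10⁻⁵)(168)(57.5) = 2.06 cm³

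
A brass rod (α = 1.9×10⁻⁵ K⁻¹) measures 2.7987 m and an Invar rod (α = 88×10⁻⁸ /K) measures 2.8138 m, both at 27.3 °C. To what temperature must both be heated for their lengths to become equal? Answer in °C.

L₁(1 + α₁ΔT) = L₂(1 + α₂ΔT) ⇒ ΔT = (L₂ − L₁)/(α₁L₁ − α₂L₂)
L₂ − L₁ = 2.8138 − 2.7987 = 1.51×10⁻² m
α₁L₁ − α₂L₂ = 1.9×10⁻⁵×2.7987 − 88×10⁻⁸×2.8138 = 5.0699156×10⁻⁵ m/K
ΔT = 1.51×10⁻² / 5.0699156×10⁻⁵ = 297.835 K
T = 27.3 + 297.835 = 325.135 °C

T = 325.1 °C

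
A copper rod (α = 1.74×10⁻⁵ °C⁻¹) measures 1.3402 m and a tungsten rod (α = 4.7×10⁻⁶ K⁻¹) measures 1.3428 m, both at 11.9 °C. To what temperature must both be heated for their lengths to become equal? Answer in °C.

L₁(1 + α₁ΔT) = L₂(1 + α₂ΔT) ⇒ ΔT = (L₂ − L₁)/(α₁L₁ − α₂L₂)
L₂ − L₁ = 1.3428 − 1.3402 = 2.60×10⁻³ m
α₁L₁ − α₂L₂ = 1.74×10⁻⁵×1.3402 − 4.7×10⁻⁶×1.3428 = 1.700832×10⁻⁵ m/K
ΔT = 2.60×10⁻³ / 1.700832×10⁻⁵ = 152.866 K
T = 11.9 + 152.866 = 164.766 °C

T = 164.8 °C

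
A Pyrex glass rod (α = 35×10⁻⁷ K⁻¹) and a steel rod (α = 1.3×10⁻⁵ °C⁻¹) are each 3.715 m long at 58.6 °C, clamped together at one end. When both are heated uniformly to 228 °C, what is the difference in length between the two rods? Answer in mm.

5.98 mm

ΔT = 169.4 K
Pyrex glass: ΔL = 35×10⁻⁷ × 3.715 m × 169.4 = 2.2026×10⁻³ m = 2.2026 mm
steel: ΔL = 1.3×10⁻⁵ × 3.715 m × 169.4 = 8.1812×10⁻³ m = 8.1812 mm
difference = 8.1812 − 2.2026 = 5.9786 mm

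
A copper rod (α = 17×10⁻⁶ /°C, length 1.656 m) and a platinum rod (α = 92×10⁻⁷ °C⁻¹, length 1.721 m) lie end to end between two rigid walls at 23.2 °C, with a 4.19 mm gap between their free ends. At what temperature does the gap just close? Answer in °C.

T = 118 °C

α₁L₁ = 2.8152×10⁻⁵ m/K, α₂L₂ = 1.58332×10⁻⁵ m/K → total 4.39852×10⁻⁵ m/K
ΔT = g/(α₁L₁+α₂L₂) = 4.19×10⁻³ / 4.39852×10⁻⁵ = 95.26 K
T = 23.2 + 95.26 = 118.46 °C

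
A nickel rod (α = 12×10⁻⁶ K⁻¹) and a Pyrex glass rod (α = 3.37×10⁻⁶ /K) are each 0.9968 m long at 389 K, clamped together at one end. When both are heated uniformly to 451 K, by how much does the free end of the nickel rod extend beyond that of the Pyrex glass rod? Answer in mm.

ΔT = 62 K
nickel: ΔL = 12×10⁻⁶ × 0.9968 m × 62 = 7.4162×10⁻⁴ m = 0.74162 mm
Pyrex glass: ΔL = 3.37×10⁻⁶ × 0.9968 m × 62 = 2.0827×10⁻⁴ m = 0.20827 mm
difference = 0.74162 − 0.20827 = 0.53335 mm

0.533 mm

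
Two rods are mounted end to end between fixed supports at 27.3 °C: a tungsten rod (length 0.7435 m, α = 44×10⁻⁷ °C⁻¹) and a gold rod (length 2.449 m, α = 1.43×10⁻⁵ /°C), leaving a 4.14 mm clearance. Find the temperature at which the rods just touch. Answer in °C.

α₁L₁ = 3.2714×10⁻⁶ m/K, α₂L₂ = 3.50207×10⁻⁵ m/K → total 3.82921×10⁻⁵ m/K
ΔT = g/(α₁L₁+α₂L₂) = 4.14×10⁻³ / 3.82921×10⁻⁵ = 108.12 K
T = 27.3 + 108.12 = 135.42 °C

T = 135 °C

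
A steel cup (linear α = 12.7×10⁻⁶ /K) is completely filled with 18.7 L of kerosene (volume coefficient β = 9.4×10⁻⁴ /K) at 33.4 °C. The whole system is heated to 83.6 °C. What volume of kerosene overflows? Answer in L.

0.847 L

The cup also expands: β_container ≈ 3α = 3.81×10⁻⁵ /K
Net overflow = V₀(β_liq − 3α_cont)ΔT
β − 3α = 9.40×10⁻⁴ − 3.81×10⁻⁵ = 9.019×10⁻⁴ /K; ΔT = 50.2 K
ΔV = 18.7 × 9.019×10⁻⁴ × 50.2 = 0.847 L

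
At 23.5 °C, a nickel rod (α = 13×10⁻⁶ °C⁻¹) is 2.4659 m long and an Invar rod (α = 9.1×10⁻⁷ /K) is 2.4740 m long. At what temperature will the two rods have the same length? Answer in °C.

L₁(1 + α₁ΔT) = L₂(1 + α₂ΔT) ⇒ ΔT = (L₂ − L₁)/(α₁L₁ − α₂L₂)
L₂ − L₁ = 2.4740 − 2.4659 = 8.10×10⁻³ m
α₁L₁ − α₂L₂ = 13×10⁻⁶×2.4659 − 9.1×10⁻⁷×2.4740 = 2.980536×10⁻⁵ m/K
ΔT = 8.10×10⁻³ / 2.980536×10⁻⁵ = 271.763 K
T = 23.5 + 271.763 = 295.263 °C

T = 295.3 °C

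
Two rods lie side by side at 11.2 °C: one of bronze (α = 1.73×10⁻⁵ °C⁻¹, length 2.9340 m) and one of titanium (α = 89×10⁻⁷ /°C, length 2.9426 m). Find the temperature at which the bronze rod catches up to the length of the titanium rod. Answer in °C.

L₁(1 + α₁ΔT) = L₂(1 + α₂ΔT) ⇒ ΔT = (L₂ − L₁)/(α₁L₁ − α₂L₂)
L₂ − L₁ = 2.9426 − 2.9340 = 8.60×10⁻³ m
α₁L₁ − α₂L₂ = 1.73×10⁻⁵×2.9340 − 89×10⁻⁷×2.9426 = 2.456906×10⁻⁵ m/K
ΔT = 8.60×10⁻³ / 2.456906×10⁻⁵ = 350.034 K
T = 11.2 + 350.034 = 361.234 °C

T = 361.2 °C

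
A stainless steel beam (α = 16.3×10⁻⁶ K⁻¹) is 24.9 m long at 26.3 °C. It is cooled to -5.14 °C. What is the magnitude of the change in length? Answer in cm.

|ΔT| = |-5.14 − 26.3| = 31.44 K
ΔL = αL₀ΔT = (16.3×10⁻⁶)(24.9)(31.44) = 1.28×10⁻² m

ΔL = 1.28 cm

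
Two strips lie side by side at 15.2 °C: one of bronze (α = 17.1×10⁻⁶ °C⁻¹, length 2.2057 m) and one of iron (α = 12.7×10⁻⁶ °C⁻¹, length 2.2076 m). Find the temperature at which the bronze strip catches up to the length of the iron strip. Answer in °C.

L₁(1 + α₁ΔT) = L₂(1 + α₂ΔT) ⇒ ΔT = (L₂ − L₁)/(α₁L₁ − α₂L₂)
L₂ − L₁ = 2.2076 − 2.2057 = 1.90×10⁻³ m
α₁L₁ − α₂L₂ = 17.1×10⁻⁶×2.2057 − 12.7×10⁻⁶×2.2076 = 9.68095×10⁻⁶ m/K
ΔT = 1.90×10⁻³ / 9.68095×10⁻⁶ = 196.262 K
T = 15.2 + 196.262 = 211.462 °C

T = 211.5 °C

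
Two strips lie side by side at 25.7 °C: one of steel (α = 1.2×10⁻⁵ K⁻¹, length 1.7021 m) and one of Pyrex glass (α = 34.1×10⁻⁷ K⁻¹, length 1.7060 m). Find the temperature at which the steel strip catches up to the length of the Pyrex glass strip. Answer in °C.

Equal length when α₁L₁ΔT − α₂L₂ΔT = L₂ − L₁ = 3.90×10⁻³ m
α₁L₁ = 2.04252×10⁻⁵, α₂L₂ = 5.81746×10⁻⁶ → Δ(αL) = 1.460774×10⁻⁵ m/K
ΔT = 3.90×10⁻³ / 1.460774×10⁻⁵ = 266.982 K, so T = 25.7 + 266.982 = 292.682 °C

T = 292.7 °C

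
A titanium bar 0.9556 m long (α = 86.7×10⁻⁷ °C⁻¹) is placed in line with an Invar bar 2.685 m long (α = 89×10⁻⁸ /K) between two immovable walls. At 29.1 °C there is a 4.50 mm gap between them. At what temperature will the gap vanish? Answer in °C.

T = 451 °C

α₁L₁ = 8.285052×10⁻⁶ m/K, α₂L₂ = 2.38965×10⁻⁶ m/K → total 1.0674702×10⁻⁵ m/K
ΔT = g/(α₁L₁+α₂L₂) = 4.50×10⁻³ / 1.0674702×10⁻⁵ = 421.56 K
T = 29.1 + 421.56 = 450.66 °C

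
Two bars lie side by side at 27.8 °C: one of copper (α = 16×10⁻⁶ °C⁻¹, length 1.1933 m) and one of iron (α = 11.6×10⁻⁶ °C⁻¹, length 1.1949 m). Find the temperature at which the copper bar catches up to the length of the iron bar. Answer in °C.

L₁(1 + α₁ΔT) = L₂(1 + α₂ΔT) ⇒ ΔT = (L₂ − L₁)/(α₁L₁ − α₂L₂)
L₂ − L₁ = 1.1949 − 1.1933 = 1.60×10⁻³ m
α₁L₁ − α₂L₂ = 16×10⁻⁶×1.1933 − 11.6×10⁻⁶×1.1949 = 5.23196×10⁻⁶ m/K
ΔT = 1.60×10⁻³ / 5.23196×10⁻⁶ = 305.813 K
T = 27.8 + 305.813 = 333.613 °C

T = 333.6 °C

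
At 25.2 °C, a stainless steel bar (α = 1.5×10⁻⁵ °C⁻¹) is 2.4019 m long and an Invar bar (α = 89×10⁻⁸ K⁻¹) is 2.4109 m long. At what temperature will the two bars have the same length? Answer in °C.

T = 290.8 °C

Equal length when α₁L₁ΔT − α₂L₂ΔT = L₂ − L₁ = 9.00×10⁻³ m
α₁L₁ = 3.60285×10⁻⁵, α₂L₂ = 2.145701×10⁻⁶ → Δ(αL) = 3.3882799×10⁻⁵ m/K
ΔT = 9.00×10⁻³ / 3.3882799×10⁻⁵ = 265.622 K, so T = 25.2 + 265.622 = 290.822 °C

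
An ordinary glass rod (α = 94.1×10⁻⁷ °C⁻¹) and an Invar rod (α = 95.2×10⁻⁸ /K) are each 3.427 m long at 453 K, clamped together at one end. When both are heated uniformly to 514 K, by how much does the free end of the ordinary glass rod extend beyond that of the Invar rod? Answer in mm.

ΔT = 61 K
ordinary glass: ΔL = 94.1×10⁻⁷ × 3.427 m × 61 = 1.9671×10⁻³ m = 1.9671 mm
Invar: ΔL = 95.2×10⁻⁸ × 3.427 m × 61 = 1.9901×10⁻⁴ m = 0.19901 mm
difference = 1.9671 − 0.19901 = 1.76809 mm

1.77 mm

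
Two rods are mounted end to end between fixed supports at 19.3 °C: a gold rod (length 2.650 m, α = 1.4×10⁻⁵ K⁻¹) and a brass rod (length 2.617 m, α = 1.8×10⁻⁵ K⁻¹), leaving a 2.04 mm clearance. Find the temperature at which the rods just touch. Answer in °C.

T = 43.5 °C

α₁L₁ = 3.710×10⁻⁵ m/K, α₂L₂ = 4.7106×10⁻⁵ m/K → total 8.4206×10⁻⁵ m/K
ΔT = g/(α₁L₁+α₂L₂) = 2.04×10⁻³ / 8.4206×10⁻⁵ = 24.226 K
T = 19.3 + 24.226 = 43.526 °C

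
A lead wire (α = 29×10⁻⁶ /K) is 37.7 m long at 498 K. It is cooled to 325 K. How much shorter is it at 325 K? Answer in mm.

ΔL = 189 mm

|ΔT| = |325 − 498| = 173 K
ΔL = αL₀ΔT = (29×10⁻⁶)(37.7)(173) = 1.89×10⁻¹ m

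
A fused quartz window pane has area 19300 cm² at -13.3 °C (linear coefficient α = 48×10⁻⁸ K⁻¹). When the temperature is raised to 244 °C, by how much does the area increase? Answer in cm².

ΔA = 4.77 cm²

Area coefficient ≈ 2α; |ΔT| = 257.3 K
ΔA = 2αA₀ΔT = 2(48×10⁻⁸)(19300)(257.3) = 4.77 cm²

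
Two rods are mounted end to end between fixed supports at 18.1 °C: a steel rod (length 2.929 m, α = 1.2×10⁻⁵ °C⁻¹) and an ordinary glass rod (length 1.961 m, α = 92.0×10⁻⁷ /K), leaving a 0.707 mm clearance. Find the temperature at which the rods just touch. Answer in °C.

Gap closes when ΔL₁ + ΔL₂ = 0.707 mm = 7.07×10⁻⁴ m
(α₁L₁ + α₂L₂)ΔT = g
α₁L₁ + α₂L₂ = 1.2×10⁻⁵×2.929 + 92.0×10⁻⁷×1.961 = 5.31892×10⁻⁵ m/K
ΔT = 7.07×10⁻⁴ / 5.31892×10⁻⁵ = 13.292 K
T = 18.1 + 13.292 = 31.392 °C

T = 31.4 °C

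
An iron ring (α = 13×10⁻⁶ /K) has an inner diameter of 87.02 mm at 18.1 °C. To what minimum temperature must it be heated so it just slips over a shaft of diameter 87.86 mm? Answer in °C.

Required Δd = 87.86 − 87.02 = 0.84 mm
Δd = αd₀ΔT ⇒ ΔT = Δd/(αd₀) = 0.84 / (13×10⁻⁶ × 87.02) = 742.53 K
T_min = 18.1 + 742.53 = 760.63 °C

T = 761 °C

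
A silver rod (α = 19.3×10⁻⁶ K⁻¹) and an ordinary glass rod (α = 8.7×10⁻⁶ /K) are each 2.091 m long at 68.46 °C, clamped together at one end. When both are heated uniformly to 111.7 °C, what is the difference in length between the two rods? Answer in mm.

ΔT = 43.24 K
silver: ΔL = 19.3×10⁻⁶ × 2.091 m × 43.24 = 1.7450×10⁻³ m = 1.7450 mm
ordinary glass: ΔL = 8.7×10⁻⁶ × 2.091 m × 43.24 = 7.8661×10⁻⁴ m = 0.78661 mm
difference = 1.7450 − 0.78661 = 0.95839 mm

0.958 mm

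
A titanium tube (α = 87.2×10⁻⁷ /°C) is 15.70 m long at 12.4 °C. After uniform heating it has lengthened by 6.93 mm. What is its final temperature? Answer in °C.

T = 63.0 °C

ΔL = αL₀ΔT ⇒ ΔT = ΔL / (αL₀)
ΔT = 6.93×10⁻³ m / (87.2×10⁻⁷ × 15.70 m) = 50.619 K
T = 12.4 + 50.619 = 63.019 °C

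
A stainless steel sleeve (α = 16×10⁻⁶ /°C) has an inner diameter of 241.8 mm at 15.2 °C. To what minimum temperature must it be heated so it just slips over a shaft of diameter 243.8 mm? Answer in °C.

T = 532 °C

Required Δd = 243.8 − 241.8 = 2.0 mm
Δd = αd₀ΔT ⇒ ΔT = Δd/(αd₀) = 2.0 / (16×10⁻⁶ × 241.8) = 516.96 K
T_min = 15.2 + 516.96 = 532.16 °C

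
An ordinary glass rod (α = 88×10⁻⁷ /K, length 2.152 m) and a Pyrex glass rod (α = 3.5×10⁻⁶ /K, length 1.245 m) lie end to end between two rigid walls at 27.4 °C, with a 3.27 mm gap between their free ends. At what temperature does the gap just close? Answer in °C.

Gap closes when ΔL₁ + ΔL₂ = 3.27 mm = 3.27×10⁻³ m
(α₁L₁ + α₂L₂)ΔT = g
α₁L₁ + α₂L₂ = 88×10⁻⁷×2.152 + 3.5×10⁻⁶×1.245 = 2.32951×10⁻⁵ m/K
ΔT = 3.27×10⁻³ / 2.32951×10⁻⁵ = 140.37 K
T = 27.4 + 140.37 = 167.77 °C

T = 168 °C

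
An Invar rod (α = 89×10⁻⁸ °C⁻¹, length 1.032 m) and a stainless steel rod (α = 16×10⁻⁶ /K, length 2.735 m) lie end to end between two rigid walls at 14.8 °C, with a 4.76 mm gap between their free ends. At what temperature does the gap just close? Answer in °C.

T = 121 °C

α₁L₁ = 9.1848×10⁻⁷ m/K, α₂L₂ = 4.376×10⁻⁵ m/K → total 4.467848×10⁻⁵ m/K
ΔT = g/(α₁L₁+α₂L₂) = 4.76×10⁻³ / 4.467848×10⁻⁵ = 106.54 K
T = 14.8 + 106.54 = 121.34 °C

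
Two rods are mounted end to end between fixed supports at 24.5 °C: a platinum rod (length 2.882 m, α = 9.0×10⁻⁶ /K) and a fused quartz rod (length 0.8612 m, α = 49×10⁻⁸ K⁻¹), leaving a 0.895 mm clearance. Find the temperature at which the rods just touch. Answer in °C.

T = 58.5 °C

Gap closes when ΔL₁ + ΔL₂ = 0.895 mm = 8.95×10⁻⁴ m
(α₁L₁ + α₂L₂)ΔT = g
α₁L₁ + α₂L₂ = 9.0×10⁻⁶×2.882 + 49×10⁻⁸×0.8612 = 2.6359988×10⁻⁵ m/K
ΔT = 8.95×10⁻⁴ / 2.6359988×10⁻⁵ = 33.953 K
T = 24.5 + 33.953 = 58.453 °C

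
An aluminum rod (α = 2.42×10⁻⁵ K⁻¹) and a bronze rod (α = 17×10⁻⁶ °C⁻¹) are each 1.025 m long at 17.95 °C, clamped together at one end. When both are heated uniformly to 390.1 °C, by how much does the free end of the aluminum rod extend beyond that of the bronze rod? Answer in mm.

ΔT = 372.15 K
aluminum: ΔL = 2.42×10⁻⁵ × 1.025 m × 372.15 = 9.2312×10⁻³ m = 9.2312 mm
bronze: ΔL = 17×10⁻⁶ × 1.025 m × 372.15 = 6.4847×10⁻³ m = 6.4847 mm
difference = 9.2312 − 6.4847 = 2.7465 mm

2.75 mm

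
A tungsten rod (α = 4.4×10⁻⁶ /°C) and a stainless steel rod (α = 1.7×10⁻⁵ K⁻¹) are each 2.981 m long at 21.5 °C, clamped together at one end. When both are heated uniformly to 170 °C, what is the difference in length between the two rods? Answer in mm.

5.58 mm

ΔT = 148.5 K
tungsten: ΔL = 4.4×10⁻⁶ × 2.981 m × 148.5 = 1.9478×10⁻³ m = 1.9478 mm
stainless steel: ΔL = 1.7×10⁻⁵ × 2.981 m × 148.5 = 7.5255×10⁻³ m = 7.5255 mm
difference = 7.5255 − 1.9478 = 5.5777 mm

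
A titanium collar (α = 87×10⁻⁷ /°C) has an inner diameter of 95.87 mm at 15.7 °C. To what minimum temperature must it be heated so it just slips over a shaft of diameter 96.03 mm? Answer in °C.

T = 208 °C

Required Δd = 96.03 − 95.87 = 0.16 mm
Δd = αd₀ΔT ⇒ ΔT = Δd/(αd₀) = 0.16 / (87×10⁻⁷ × 95.87) = 191.83 K
T_min = 15.7 + 191.83 = 207.53 °C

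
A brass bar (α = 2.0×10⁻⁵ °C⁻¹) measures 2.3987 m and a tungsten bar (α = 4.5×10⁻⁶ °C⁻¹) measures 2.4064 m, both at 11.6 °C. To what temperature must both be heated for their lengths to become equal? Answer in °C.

T = 218.9 °C

Equal length when α₁L₁ΔT − α₂L₂ΔT = L₂ − L₁ = 7.70×10⁻³ m
α₁L₁ = 4.7974×10⁻⁵, α₂L₂ = 1.08288×10⁻⁵ → Δ(αL) = 3.71452×10⁻⁵ m/K
ΔT = 7.70×10⁻³ / 3.71452×10⁻⁵ = 207.295 K, so T = 11.6 + 207.295 = 218.895 °C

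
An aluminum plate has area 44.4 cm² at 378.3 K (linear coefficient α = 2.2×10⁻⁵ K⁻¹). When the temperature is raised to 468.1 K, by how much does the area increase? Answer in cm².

Area coefficient ≈ 2α; |ΔT| = 89.8 K
ΔA = 2αA₀ΔT = 2(2.2×10⁻⁵)(44.4)(89.8) = 0.175 cm²

ΔA = 0.175 cm²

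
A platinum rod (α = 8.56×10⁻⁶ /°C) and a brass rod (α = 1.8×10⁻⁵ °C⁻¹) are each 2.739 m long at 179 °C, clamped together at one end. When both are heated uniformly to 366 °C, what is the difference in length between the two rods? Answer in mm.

ΔT = 187 K
platinum: ΔL = 8.56×10⁻⁶ × 2.739 m × 187 = 4.3844×10⁻³ m = 4.3844 mm
brass: ΔL = 1.8×10⁻⁵ × 2.739 m × 187 = 9.2195×10⁻³ m = 9.2195 mm
difference = 9.2195 − 4.3844 = 4.8351 mm

4.84 mm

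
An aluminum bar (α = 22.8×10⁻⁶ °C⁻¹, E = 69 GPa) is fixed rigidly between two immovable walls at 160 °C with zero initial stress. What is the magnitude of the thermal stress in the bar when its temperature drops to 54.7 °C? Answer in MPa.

Fully constrained: the free strain ε = αΔT is blocked, so σ = Eε = EαΔT.
|ΔT| = 105.3 K
σ = 69.0×10⁹ × 22.8×10⁻⁶ × 105.3 = 1.66×10⁸ Pa

σ = 166 MPa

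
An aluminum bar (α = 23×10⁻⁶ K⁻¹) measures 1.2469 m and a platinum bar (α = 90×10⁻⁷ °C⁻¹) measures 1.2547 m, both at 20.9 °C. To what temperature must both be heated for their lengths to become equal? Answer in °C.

L₁(1 + α₁ΔT) = L₂(1 + α₂ΔT) ⇒ ΔT = (L₂ − L₁)/(α₁L₁ − α₂L₂)
L₂ − L₁ = 1.2547 − 1.2469 = 7.80×10⁻³ m
α₁L₁ − α₂L₂ = 23×10⁻⁶×1.2469 − 90×10⁻⁷×1.2547 = 1.73864×10⁻⁵ m/K
ΔT = 7.80×10⁻³ / 1.73864×10⁻⁵ = 448.627 K
T = 20.9 + 448.627 = 469.527 °C

T = 469.5 °C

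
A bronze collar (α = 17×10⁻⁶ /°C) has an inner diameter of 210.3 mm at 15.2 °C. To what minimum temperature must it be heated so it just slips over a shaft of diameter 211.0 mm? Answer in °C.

Required Δd = 211.0 − 210.3 = 0.7 mm
Δd = αd₀ΔT ⇒ ΔT = Δd/(αd₀) = 0.7 / (17×10⁻⁶ × 210.3) = 195.80 K
T_min = 15.2 + 195.80 = 211.00 °C

T = 211 °C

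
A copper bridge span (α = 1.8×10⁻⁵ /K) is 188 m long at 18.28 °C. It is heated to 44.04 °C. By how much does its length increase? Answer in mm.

ΔL = 87.2 mm

|ΔT| = |44.04 − 18.28| = 25.76 K
ΔL = αL₀ΔT = (1.8×10⁻⁵)(188)(25.76) = 8.72×10⁻² m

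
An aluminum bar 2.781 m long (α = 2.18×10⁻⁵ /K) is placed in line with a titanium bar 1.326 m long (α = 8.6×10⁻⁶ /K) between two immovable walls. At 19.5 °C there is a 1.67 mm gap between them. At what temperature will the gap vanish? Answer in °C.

α₁L₁ = 6.06258×10⁻⁵ m/K, α₂L₂ = 1.14036×10⁻⁵ m/K → total 7.20294×10⁻⁵ m/K
ΔT = g/(α₁L₁+α₂L₂) = 1.67×10⁻³ / 7.20294×10⁻⁵ = 23.185 K
T = 19.5 + 23.185 = 42.685 °C

T = 42.7 °C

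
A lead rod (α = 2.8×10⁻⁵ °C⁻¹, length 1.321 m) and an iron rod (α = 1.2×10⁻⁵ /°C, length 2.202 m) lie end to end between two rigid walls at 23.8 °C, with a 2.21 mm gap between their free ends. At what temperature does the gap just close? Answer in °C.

T = 58.7 °C

Gap closes when ΔL₁ + ΔL₂ = 2.21 mm = 2.21×10⁻³ m
(α₁L₁ + α₂L₂)ΔT = g
α₁L₁ + α₂L₂ = 2.8×10⁻⁵×1.321 + 1.2×10⁻⁵×2.202 = 6.3412×10⁻⁵ m/K
ΔT = 2.21×10⁻³ / 6.3412×10⁻⁵ = 34.851 K
T = 23.8 + 34.851 = 58.651 °C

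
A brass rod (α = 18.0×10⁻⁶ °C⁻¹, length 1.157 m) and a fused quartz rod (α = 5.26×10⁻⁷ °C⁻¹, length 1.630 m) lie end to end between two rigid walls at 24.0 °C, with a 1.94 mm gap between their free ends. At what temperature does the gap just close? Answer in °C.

T = 113 °C

Gap closes when ΔL₁ + ΔL₂ = 1.94 mm = 1.94×10⁻³ m
(α₁L₁ + α₂L₂)ΔT = g
α₁L₁ + α₂L₂ = 18.0×10⁻⁶×1.157 + 5.26×10⁻⁷×1.630 = 2.168338×10⁻⁵ m/K
ΔT = 1.94×10⁻³ / 2.168338×10⁻⁵ = 89.47 K
T = 24.0 + 89.47 = 113.47 °C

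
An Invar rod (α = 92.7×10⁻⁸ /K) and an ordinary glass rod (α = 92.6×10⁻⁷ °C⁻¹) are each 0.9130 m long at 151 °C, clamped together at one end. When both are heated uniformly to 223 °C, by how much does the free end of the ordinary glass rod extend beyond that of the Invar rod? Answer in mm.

ΔT = 72 K
Invar: ΔL = 92.7×10⁻⁸ × 0.9130 m × 72 = 6.0937×10⁻⁵ m = 0.060937 mm
ordinary glass: ΔL = 92.6×10⁻⁷ × 0.9130 m × 72 = 6.0872×10⁻⁴ m = 0.60872 mm
difference = 0.60872 − 0.060937 = 0.547783 mm

0.548 mm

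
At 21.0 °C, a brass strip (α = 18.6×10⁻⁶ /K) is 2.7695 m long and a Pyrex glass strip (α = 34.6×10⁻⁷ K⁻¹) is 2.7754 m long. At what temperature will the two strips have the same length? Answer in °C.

T = 161.8 °C

L₁(1 + α₁ΔT) = L₂(1 + α₂ΔT) ⇒ ΔT = (L₂ − L₁)/(α₁L₁ − α₂L₂)
L₂ − L₁ = 2.7754 − 2.7695 = 5.90×10⁻³ m
α₁L₁ − α₂L₂ = 18.6×10⁻⁶×2.7695 − 34.6×10⁻⁷×2.7754 = 4.1909816×10⁻⁵ m/K
ΔT = 5.90×10⁻³ / 4.1909816×10⁻⁵ = 140.778 K
T = 21.0 + 140.778 = 161.778 °C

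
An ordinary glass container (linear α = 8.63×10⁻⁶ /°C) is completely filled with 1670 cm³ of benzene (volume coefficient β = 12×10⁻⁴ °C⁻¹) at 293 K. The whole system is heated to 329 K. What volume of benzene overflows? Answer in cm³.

70.6 cm³

The container also expands: β_container ≈ 3α = 2.589×10⁻⁵ /K
Net overflow = V₀(β_liq − 3α_cont)ΔT
β − 3α = 1.20×10⁻³ − 2.589×10⁻⁵ = 1.17411×10⁻³ /K; ΔT = 36 K
ΔV = 1670 × 1.17411×10⁻³ × 36 = 70.6 cm³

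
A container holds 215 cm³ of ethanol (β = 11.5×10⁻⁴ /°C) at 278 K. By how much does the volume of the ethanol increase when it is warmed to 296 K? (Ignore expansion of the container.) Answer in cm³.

ΔV = 4.45 cm³

|ΔT| = |296 − 278| = 18 K
ΔV = βV₀ΔT = (11.5×10⁻⁴)(215)(18) = 4.45 cm³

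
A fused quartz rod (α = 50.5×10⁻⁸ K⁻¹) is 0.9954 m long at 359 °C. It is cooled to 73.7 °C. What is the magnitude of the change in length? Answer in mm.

|ΔT| = |73.7 − 359| = 285.3 K
ΔL = αL₀ΔT = (50.5×10⁻⁸)(0.9954)(285.3) = 1.43×10⁻⁴ m

ΔL = 0.143 mm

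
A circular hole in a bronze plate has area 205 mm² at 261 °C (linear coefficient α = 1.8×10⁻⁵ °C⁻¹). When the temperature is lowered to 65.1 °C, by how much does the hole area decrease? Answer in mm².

Area coefficient ≈ 2α; |ΔT| = 195.9 K
ΔA = 2αA₀ΔT = 2(1.8×10⁻⁵)(205)(195.9) = 1.45 mm²

ΔA = 1.45 mm²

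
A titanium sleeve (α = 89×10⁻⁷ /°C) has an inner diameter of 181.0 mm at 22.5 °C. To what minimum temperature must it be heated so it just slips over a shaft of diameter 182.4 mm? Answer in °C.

T = 892 °C

Required Δd = 182.4 − 181.0 = 1.4 mm
Δd = αd₀ΔT ⇒ ΔT = Δd/(αd₀) = 1.4 / (89×10⁻⁷ × 181.0) = 869.08 K
T_min = 22.5 + 869.08 = 891.58 °C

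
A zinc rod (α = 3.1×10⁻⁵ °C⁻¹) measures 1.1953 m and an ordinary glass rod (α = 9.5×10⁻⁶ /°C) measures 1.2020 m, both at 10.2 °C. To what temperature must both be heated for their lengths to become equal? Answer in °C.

L₁(1 + α₁ΔT) = L₂(1 + α₂ΔT) ⇒ ΔT = (L₂ − L₁)/(α₁L₁ − α₂L₂)
L₂ − L₁ = 1.2020 − 1.1953 = 6.70×10⁻³ m
α₁L₁ − α₂L₂ = 3.1×10⁻⁵×1.1953 − 9.5×10⁻⁶×1.2020 = 2.56353×10⁻⁵ m/K
ΔT = 6.70×10⁻³ / 2.56353×10⁻⁵ = 261.358 K
T = 10.2 + 261.358 = 271.558 °C

T = 271.6 °C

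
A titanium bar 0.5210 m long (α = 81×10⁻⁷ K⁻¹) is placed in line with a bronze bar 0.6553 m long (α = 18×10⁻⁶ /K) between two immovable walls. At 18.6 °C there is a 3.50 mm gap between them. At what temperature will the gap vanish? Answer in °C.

α₁L₁ = 4.2201×10⁻⁶ m/K, α₂L₂ = 1.17954×10⁻⁵ m/K → total 1.60155×10⁻⁵ m/K
ΔT = g/(α₁L₁+α₂L₂) = 3.50×10⁻³ / 1.60155×10⁻⁵ = 218.54 K
T = 18.6 + 218.54 = 237.14 °C

T = 237 °C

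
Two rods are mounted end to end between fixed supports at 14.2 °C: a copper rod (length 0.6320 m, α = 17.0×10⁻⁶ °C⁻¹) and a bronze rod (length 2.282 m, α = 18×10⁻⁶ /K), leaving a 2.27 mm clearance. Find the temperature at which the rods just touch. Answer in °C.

Gap closes when ΔL₁ + ΔL₂ = 2.27 mm = 2.27×10⁻³ m
(α₁L₁ + α₂L₂)ΔT = g
α₁L₁ + α₂L₂ = 17.0×10⁻⁶×0.6320 + 18×10⁻⁶×2.282 = 5.182×10⁻⁵ m/K
ΔT = 2.27×10⁻³ / 5.182×10⁻⁵ = 43.805 K
T = 14.2 + 43.805 = 58.005 °C

T = 58.0 °C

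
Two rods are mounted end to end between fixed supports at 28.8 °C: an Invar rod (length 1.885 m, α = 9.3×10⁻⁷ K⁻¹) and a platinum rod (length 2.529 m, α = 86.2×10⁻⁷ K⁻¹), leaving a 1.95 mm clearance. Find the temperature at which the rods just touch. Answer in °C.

T = 112 °C

α₁L₁ = 1.75305×10⁻⁶ m/K, α₂L₂ = 2.179998×10⁻⁵ m/K → total 2.355303×10⁻⁵ m/K
ΔT = g/(α₁L₁+α₂L₂) = 1.95×10⁻³ / 2.355303×10⁻⁵ = 82.79 K
T = 28.8 + 82.79 = 111.59 °C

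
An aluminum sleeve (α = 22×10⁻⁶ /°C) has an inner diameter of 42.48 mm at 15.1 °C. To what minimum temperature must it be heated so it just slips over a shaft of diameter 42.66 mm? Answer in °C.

Required Δd = 42.66 − 42.48 = 0.18 mm
Δd = αd₀ΔT ⇒ ΔT = Δd/(αd₀) = 0.18 / (22×10⁻⁶ × 42.48) = 192.60 K
T_min = 15.1 + 192.60 = 207.70 °C

T = 208 °C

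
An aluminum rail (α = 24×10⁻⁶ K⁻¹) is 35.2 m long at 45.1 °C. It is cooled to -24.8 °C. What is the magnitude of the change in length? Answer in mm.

|ΔT| = |-24.8 − 45.1| = 69.9 K
ΔL = αL₀ΔT = (24×10⁻⁶)(35.2)(69.9) = 5.91×10⁻² m

ΔL = 59.1 mm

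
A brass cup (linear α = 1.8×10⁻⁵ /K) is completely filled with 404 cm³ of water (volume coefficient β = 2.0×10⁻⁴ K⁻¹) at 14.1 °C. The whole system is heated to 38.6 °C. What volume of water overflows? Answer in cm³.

The cup also expands: β_container ≈ 3α = 5.4×10⁻⁵ /K
Net overflow = V₀(β_liq − 3α_cont)ΔT
β − 3α = 2.00×10⁻⁴ − 5.4×10⁻⁵ = 1.46×10⁻⁴ /K; ΔT = 24.5 K
ΔV = 404 × 1.46×10⁻⁴ × 24.5 = 1.45 cm³

1.45 cm³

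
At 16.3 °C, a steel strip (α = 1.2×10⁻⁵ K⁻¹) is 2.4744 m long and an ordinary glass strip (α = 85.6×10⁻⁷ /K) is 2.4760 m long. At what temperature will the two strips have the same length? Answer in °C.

Equal length when α₁L₁ΔT − α₂L₂ΔT = L₂ − L₁ = 1.60×10⁻³ m
α₁L₁ = 2.96928×10⁻⁵, α₂L₂ = 2.119456×10⁻⁵ → Δ(αL) = 8.49824×10⁻⁶ m/K
ΔT = 1.60×10⁻³ / 8.49824×10⁻⁶ = 188.274 K, so T = 16.3 + 188.274 = 204.574 °C

T = 204.6 °C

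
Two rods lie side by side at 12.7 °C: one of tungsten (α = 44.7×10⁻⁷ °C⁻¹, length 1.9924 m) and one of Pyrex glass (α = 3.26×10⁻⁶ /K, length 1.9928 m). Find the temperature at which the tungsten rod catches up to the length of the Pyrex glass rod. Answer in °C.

T = 178.7 °C

L₁(1 + α₁ΔT) = L₂(1 + α₂ΔT) ⇒ ΔT = (L₂ − L₁)/(α₁L₁ − α₂L₂)
L₂ − L₁ = 1.9928 − 1.9924 = 4.00×10⁻⁴ m
α₁L₁ − α₂L₂ = 44.7×10⁻⁷×1.9924 − 3.26×10⁻⁶×1.9928 = 2.4095×10⁻⁶ m/K
ΔT = 4.00×10⁻⁴ / 2.4095×10⁻⁶ = 166.010 K
T = 12.7 + 166.010 = 178.710 °C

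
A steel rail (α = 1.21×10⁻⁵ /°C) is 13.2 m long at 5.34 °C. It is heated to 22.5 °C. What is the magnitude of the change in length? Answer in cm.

ΔL = 0.274 cm

|ΔT| = |22.5 − 5.34| = 17.16 K
ΔL = αL₀ΔT = (1.21×10⁻⁵)(13.2)(17.16) = 2.74×10⁻³ m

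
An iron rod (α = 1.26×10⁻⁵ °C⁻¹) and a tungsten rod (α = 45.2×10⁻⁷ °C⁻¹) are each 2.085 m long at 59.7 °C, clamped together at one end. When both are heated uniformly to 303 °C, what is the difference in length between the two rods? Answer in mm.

ΔT = 243.3 K
iron: ΔL = 1.26×10⁻⁵ × 2.085 m × 243.3 = 6.3917×10⁻³ m = 6.3917 mm
tungsten: ΔL = 45.2×10⁻⁷ × 2.085 m × 243.3 = 2.2929×10⁻³ m = 2.2929 mm
difference = 6.3917 − 2.2929 = 4.0988 mm

4.10 mm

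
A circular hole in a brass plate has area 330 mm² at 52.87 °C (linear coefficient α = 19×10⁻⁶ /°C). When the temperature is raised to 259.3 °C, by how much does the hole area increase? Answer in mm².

ΔA = 2.59 mm²

Area coefficient ≈ 2α; |ΔT| = 206.43 K
ΔA = 2αA₀ΔT = 2(19×10⁻⁶)(330)(206.43) = 2.59 mm²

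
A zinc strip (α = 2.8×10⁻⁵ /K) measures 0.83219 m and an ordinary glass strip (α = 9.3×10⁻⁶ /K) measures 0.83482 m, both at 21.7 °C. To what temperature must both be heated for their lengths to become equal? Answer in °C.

Equal length when α₁L₁ΔT − α₂L₂ΔT = L₂ − L₁ = 2.63×10⁻³ m
α₁L₁ = 2.330132×10⁻⁵, α₂L₂ = 7.763826×10⁻⁶ → Δ(αL) = 1.5537494×10⁻⁵ m/K
ΔT = 2.63×10⁻³ / 1.5537494×10⁻⁵ = 169.268 K, so T = 21.7 + 169.268 = 190.968 °C

T = 191.0 °C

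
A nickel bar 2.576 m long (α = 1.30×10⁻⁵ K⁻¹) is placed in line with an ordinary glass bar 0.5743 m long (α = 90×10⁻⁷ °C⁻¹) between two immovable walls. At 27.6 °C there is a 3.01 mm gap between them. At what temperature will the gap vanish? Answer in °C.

T = 105 °C

α₁L₁ = 3.3488×10⁻⁵ m/K, α₂L₂ = 5.1687×10⁻⁶ m/K → total 3.86567×10⁻⁵ m/K
ΔT = g/(α₁L₁+α₂L₂) = 3.01×10⁻³ / 3.86567×10⁻⁵ = 77.86 K
T = 27.6 + 77.86 = 105.46 °C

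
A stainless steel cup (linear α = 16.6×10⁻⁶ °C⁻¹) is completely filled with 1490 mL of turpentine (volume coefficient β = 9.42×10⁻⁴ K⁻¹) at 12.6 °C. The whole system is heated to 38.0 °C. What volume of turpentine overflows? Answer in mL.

33.8 mL

The cup also expands: β_container ≈ 3α = 4.98×10⁻⁵ /K
Net overflow = V₀(β_liq − 3α_cont)ΔT
β − 3α = 9.42×10⁻⁴ − 4.98×10⁻⁵ = 8.922×10⁻⁴ /K; ΔT = 25.4 K
ΔV = 1490 × 8.922×10⁻⁴ × 25.4 = 33.8 mL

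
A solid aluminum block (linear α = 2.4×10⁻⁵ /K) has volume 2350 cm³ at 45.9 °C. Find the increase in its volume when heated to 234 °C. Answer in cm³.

Isotropic solid: β ≈ 3α = 7.2×10⁻⁵ /K; ΔT = 188.1 K
ΔV = 3αV₀ΔT = 3(2.4×10⁻⁵)(2350)(188.1) = 31.8 cm³

ΔV = 31.8 cm³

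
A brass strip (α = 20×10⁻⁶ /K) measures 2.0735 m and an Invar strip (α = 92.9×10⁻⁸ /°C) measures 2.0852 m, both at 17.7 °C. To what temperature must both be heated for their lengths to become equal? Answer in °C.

L₁(1 + α₁ΔT) = L₂(1 + α₂ΔT) ⇒ ΔT = (L₂ − L₁)/(α₁L₁ − α₂L₂)
L₂ − L₁ = 2.0852 − 2.0735 = 1.17×10⁻² m
α₁L₁ − α₂L₂ = 20×10⁻⁶×2.0735 − 92.9×10⁻⁸×2.0852 = 3.95328492×10⁻⁵ m/K
ΔT = 1.17×10⁻² / 3.95328492×10⁻⁵ = 295.956 K
T = 17.7 + 295.956 = 313.656 °C

T = 313.7 °C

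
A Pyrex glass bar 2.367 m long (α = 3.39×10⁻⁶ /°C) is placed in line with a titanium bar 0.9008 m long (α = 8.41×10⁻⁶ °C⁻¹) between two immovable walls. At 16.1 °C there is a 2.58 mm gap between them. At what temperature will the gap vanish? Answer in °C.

α₁L₁ = 8.02413×10⁻⁶ m/K, α₂L₂ = 7.575728×10⁻⁶ m/K → total 1.5599858×10⁻⁵ m/K
ΔT = g/(α₁L₁+α₂L₂) = 2.58×10⁻³ / 1.5599858×10⁻⁵ = 165.39 K
T = 16.1 + 165.39 = 181.49 °C

T = 181 °C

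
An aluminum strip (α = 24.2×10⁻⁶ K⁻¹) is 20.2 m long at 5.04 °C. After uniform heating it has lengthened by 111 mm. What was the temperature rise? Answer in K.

ΔL = αL₀ΔT ⇒ ΔT = ΔL / (αL₀)
ΔT = 111×10⁻³ m / (24.2×10⁻⁶ × 20.2 m) = 227.07 K

ΔT = 227 K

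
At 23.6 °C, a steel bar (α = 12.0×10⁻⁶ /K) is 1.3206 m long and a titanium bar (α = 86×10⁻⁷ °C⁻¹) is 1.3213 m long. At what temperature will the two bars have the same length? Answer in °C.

T = 179.7 °C

L₁(1 + α₁ΔT) = L₂(1 + α₂ΔT) ⇒ ΔT = (L₂ − L₁)/(α₁L₁ − α₂L₂)
L₂ − L₁ = 1.3213 − 1.3206 = 7.00×10⁻⁴ m
α₁L₁ − α₂L₂ = 12.0×10⁻⁶×1.3206 − 86×10⁻⁷×1.3213 = 4.48402×10⁻⁶ m/K
ΔT = 7.00×10⁻⁴ / 4.48402×10⁻⁶ = 156.110 K
T = 23.6 + 156.110 = 179.710 °C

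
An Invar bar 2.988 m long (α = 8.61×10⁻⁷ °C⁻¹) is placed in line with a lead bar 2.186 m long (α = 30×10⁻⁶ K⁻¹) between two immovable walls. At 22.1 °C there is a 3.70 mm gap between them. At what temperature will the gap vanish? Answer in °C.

Gap closes when ΔL₁ + ΔL₂ = 3.70 mm = 3.70×10⁻³ m
(α₁L₁ + α₂L₂)ΔT = g
α₁L₁ + α₂L₂ = 8.61×10⁻⁷×2.988 + 30×10⁻⁶×2.186 = 6.8152668×10⁻⁵ m/K
ΔT = 3.70×10⁻³ / 6.8152668×10⁻⁵ = 54.290 K
T = 22.1 + 54.290 = 76.390 °C

T = 76.4 °C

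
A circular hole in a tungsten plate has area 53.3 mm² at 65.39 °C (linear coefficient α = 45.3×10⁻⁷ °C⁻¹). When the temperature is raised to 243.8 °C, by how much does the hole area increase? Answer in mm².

ΔA = 0.0862 mm²

Area coefficient ≈ 2α; |ΔT| = 178.41 K
ΔA = 2αA₀ΔT = 2(45.3×10⁻⁷)(53.3)(178.41) = 0.0862 mm²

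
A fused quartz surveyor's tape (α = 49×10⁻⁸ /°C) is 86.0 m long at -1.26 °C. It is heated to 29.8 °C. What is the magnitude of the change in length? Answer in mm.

ΔL = 1.31 mm

|ΔT| = |29.8 − (-1.26)| = 31.06 K
ΔL = αL₀ΔT = (49×10⁻⁸)(86.0)(31.06) = 1.31×10⁻³ m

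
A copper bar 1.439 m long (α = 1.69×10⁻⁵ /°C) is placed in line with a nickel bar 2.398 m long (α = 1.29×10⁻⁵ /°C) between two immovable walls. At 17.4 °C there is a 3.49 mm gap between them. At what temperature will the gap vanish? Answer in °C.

T = 80.6 °C

α₁L₁ = 2.43191×10⁻⁵ m/K, α₂L₂ = 3.09342×10⁻⁵ m/K → total 5.52533×10⁻⁵ m/K
ΔT = g/(α₁L₁+α₂L₂) = 3.49×10⁻³ / 5.52533×10⁻⁵ = 63.164 K
T = 17.4 + 63.164 = 80.564 °C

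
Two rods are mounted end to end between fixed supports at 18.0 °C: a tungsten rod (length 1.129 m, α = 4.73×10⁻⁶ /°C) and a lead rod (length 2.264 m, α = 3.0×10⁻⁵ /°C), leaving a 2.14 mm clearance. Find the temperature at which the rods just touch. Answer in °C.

α₁L₁ = 5.34017×10⁻⁶ m/K, α₂L₂ = 6.792×10⁻⁵ m/K → total 7.326017×10⁻⁵ m/K
ΔT = g/(α₁L₁+α₂L₂) = 2.14×10⁻³ / 7.326017×10⁻⁵ = 29.211 K
T = 18.0 + 29.211 = 47.211 °C

T = 47.2 °C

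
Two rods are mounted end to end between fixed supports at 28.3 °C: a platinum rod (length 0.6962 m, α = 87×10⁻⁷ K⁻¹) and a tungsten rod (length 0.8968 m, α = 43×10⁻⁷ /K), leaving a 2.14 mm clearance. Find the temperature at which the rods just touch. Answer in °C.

T = 244 °C

α₁L₁ = 6.05694×10⁻⁶ m/K, α₂L₂ = 3.85624×10⁻⁶ m/K → total 9.91318×10⁻⁶ m/K
ΔT = g/(α₁L₁+α₂L₂) = 2.14×10⁻³ / 9.91318×10⁻⁶ = 215.87 K
T = 28.3 + 215.87 = 244.17 °C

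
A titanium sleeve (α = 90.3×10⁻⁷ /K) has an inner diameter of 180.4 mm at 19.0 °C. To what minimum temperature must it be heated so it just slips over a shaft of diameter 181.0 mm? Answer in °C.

T = 387 °C

Required Δd = 181.0 − 180.4 = 0.6 mm
Δd = αd₀ΔT ⇒ ΔT = Δd/(αd₀) = 0.6 / (90.3×10⁻⁷ × 180.4) = 368.32 K
T_min = 19.0 + 368.32 = 387.32 °C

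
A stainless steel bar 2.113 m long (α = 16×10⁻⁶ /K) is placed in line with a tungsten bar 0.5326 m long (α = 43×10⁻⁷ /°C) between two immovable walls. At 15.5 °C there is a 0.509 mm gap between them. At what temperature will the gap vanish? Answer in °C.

T = 29.6 °C

α₁L₁ = 3.3808×10⁻⁵ m/K, α₂L₂ = 2.29018×10⁻⁶ m/K → total 3.609818×10⁻⁵ m/K
ΔT = g/(α₁L₁+α₂L₂) = 5.09×10⁻⁴ / 3.609818×10⁻⁵ = 14.100 K
T = 15.5 + 14.100 = 29.600 °C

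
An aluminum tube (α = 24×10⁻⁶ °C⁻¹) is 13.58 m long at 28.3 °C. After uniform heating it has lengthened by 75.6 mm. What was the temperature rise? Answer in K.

ΔT = 232 K

ΔL = αL₀ΔT ⇒ ΔT = ΔL / (αL₀)
ΔT = 75.6×10⁻³ m / (24×10⁻⁶ × 13.58 m) = 231.96 K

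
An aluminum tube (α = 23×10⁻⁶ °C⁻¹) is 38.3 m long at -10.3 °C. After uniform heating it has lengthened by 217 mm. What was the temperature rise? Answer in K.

ΔL = αL₀ΔT ⇒ ΔT = ΔL / (αL₀)
ΔT = 217×10⁻³ m / (23×10⁻⁶ × 38.3 m) = 246.34 K

ΔT = 246 K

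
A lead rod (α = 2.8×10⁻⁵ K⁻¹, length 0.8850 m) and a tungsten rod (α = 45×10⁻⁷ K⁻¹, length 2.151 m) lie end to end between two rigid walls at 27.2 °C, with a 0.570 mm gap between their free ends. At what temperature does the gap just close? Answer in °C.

T = 43.7 °C

Gap closes when ΔL₁ + ΔL₂ = 0.570 mm = 5.70×10⁻⁴ m
(α₁L₁ + α₂L₂)ΔT = g
α₁L₁ + α₂L₂ = 2.8×10⁻⁵×0.8850 + 45×10⁻⁷×2.151 = 3.44595×10⁻⁵ m/K
ΔT = 5.70×10⁻⁴ / 3.44595×10⁻⁵ = 16.541 K
T = 27.2 + 16.541 = 43.741 °C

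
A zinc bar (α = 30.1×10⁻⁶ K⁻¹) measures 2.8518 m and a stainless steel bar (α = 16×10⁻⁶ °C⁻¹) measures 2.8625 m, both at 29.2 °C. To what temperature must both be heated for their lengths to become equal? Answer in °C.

T = 296.4 °C

Equal length when α₁L₁ΔT − α₂L₂ΔT = L₂ − L₁ = 1.07×10⁻² m
α₁L₁ = 8.583918×10⁻⁵, α₂L₂ = 4.580×10⁻⁵ → Δ(αL) = 4.003918×10⁻⁵ m/K
ΔT = 1.07×10⁻² / 4.003918×10⁻⁵ = 267.238 K, so T = 29.2 + 267.238 = 296.438 °C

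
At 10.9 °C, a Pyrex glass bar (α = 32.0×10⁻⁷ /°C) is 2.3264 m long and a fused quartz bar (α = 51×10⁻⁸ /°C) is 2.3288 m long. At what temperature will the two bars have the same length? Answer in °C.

T = 394.5 °C

L₁(1 + α₁ΔT) = L₂(1 + α₂ΔT) ⇒ ΔT = (L₂ − L₁)/(α₁L₁ − α₂L₂)
L₂ − L₁ = 2.3288 − 2.3264 = 2.40×10⁻³ m
α₁L₁ − α₂L₂ = 32.0×10⁻⁷×2.3264 − 51×10⁻⁸×2.3288 = 6.256792×10⁻⁶ m/K
ΔT = 2.40×10⁻³ / 6.256792×10⁻⁶ = 383.583 K
T = 10.9 + 383.583 = 394.483 °C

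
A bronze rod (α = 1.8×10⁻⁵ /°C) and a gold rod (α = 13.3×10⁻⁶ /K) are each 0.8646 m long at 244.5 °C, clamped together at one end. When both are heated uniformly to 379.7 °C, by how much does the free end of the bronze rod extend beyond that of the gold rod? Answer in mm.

0.549 mm

ΔT = 135.2 K
bronze: ΔL = 1.8×10⁻⁵ × 0.8646 m × 135.2 = 2.1041×10⁻³ m = 2.1041 mm
gold: ΔL = 13.3×10⁻⁶ × 0.8646 m × 135.2 = 1.5547×10⁻³ m = 1.5547 mm
difference = 2.1041 − 1.5547 = 0.5494 mm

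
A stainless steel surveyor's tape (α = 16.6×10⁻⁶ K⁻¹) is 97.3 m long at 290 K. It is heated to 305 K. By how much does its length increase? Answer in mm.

ΔL = 24.2 mm

|ΔT| = |305 − 290| = 15 K
ΔL = αL₀ΔT = (16.6×10⁻⁶)(97.3)(15) = 2.42×10⁻² m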